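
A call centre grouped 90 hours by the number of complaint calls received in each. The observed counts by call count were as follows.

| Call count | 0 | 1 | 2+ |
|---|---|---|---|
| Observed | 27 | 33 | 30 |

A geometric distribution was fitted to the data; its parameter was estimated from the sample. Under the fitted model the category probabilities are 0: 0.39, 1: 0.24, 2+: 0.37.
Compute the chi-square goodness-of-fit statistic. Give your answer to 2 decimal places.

Expected counts E_i = n·p_i: 90×0.39 = 35.1, 90×0.24 = 21.6, 90×0.37 = 33.3.
0: (27 − 35.1)²/35.1 = 65.61/35.1 = 1.869
1: (33 − 21.6)²/21.6 = 129.96/21.6 = 6.017
2+: (30 − 33.3)²/33.3 = 10.89/33.3 = 0.327
Sum = 8.21

8.21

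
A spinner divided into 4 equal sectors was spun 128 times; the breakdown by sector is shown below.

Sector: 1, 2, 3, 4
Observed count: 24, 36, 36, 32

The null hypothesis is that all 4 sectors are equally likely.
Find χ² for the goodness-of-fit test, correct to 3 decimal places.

Expected count for each of the 4 categories: 128/4 = 32.
χ² = (24−32)²/32 + (36−32)²/32 + (36−32)²/32 + (32−32)²/32
   = 2.0000 + 0.5000 + 0.5000 + 0.0000
Sum = 3.000

3.000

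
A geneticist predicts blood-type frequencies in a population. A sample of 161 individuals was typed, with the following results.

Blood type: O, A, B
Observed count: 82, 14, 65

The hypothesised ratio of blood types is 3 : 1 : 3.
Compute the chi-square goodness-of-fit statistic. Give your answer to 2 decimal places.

6.20

Ratio total = 7. Expected counts: 161×3/7 = 69, 161×1/7 = 23, 161×3/7 = 69.
χ² = (82−69)²/69 + (14−23)²/23 + (65−69)²/69
   = 2.449 + 3.522 + 0.232
Sum = 6.20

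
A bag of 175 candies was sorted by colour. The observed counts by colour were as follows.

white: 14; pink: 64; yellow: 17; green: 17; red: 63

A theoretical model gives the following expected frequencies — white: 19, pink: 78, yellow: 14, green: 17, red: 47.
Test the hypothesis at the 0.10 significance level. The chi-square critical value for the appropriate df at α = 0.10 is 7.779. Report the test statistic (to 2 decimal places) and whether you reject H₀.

9.92; reject

cat         O        E   (O−E)²/E
white      14       19      1.316
pink       64       78      2.513
yellow     17       14      0.643
green      17       17      0.000
red        63       47      5.447
Sum = 9.92
df = 4. Since 9.92 > 7.779, we reject H₀.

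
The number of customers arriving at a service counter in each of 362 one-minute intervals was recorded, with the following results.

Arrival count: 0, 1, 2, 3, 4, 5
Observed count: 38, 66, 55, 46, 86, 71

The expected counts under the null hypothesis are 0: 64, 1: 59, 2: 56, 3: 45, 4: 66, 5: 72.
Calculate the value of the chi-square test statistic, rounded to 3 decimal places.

cat         O        E   (O−E)²/E
0          38       64    10.5625
1          66       59     0.8305
2          55       56     0.0179
3          46       45     0.0222
4          86       66     6.0606
5          71       72     0.0139
Sum = 17.508

17.508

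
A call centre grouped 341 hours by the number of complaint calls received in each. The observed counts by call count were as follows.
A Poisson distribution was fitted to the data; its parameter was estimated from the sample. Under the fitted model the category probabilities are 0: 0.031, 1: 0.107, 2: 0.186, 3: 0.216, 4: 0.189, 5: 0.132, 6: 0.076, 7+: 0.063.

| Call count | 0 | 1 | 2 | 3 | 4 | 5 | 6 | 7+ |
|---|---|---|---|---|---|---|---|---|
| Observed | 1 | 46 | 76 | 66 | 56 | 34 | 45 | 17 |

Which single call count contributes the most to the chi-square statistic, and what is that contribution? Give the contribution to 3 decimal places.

6, 14.053

Expected counts E_i = n·p_i: 341×0.031 = 10.571, 341×0.107 = 36.487, 341×0.186 = 63.426, 341×0.216 = 73.656, 341×0.189 = 64.449, 341×0.132 = 45.012, 341×0.076 = 25.916, 341×0.063 = 21.483.
χ² = (1−10.571)²/10.571 + (46−36.487)²/36.487 + (76−63.426)²/63.426 + (66−73.656)²/73.656 + (56−64.449)²/64.449 + (34−45.012)²/45.012 + (45−25.916)²/25.916 + (17−21.483)²/21.483
   = 8.6656 + 2.4803 + 2.4928 + 0.7958 + 1.1076 + 2.6940 + 14.0531 + 0.9355
The largest term is for 6: 14.053.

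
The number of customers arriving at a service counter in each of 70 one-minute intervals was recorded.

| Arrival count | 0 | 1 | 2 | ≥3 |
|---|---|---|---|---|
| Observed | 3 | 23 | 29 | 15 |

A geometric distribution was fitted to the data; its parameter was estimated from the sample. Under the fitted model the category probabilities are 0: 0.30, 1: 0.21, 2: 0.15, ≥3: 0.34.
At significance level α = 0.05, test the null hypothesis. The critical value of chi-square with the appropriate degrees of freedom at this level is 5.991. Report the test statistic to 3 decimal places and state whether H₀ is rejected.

Expected counts E_i = n·p_i: 70×0.30 = 21, 70×0.21 = 14.7, 70×0.15 = 10.5, 70×0.34 = 23.8.
0: (3 − 21)²/21 = 324/21 = 15.4286
1: (23 − 14.7)²/14.7 = 68.89/14.7 = 4.6864
2: (29 − 10.5)²/10.5 = 342.25/10.5 = 32.5952
≥3: (15 − 23.8)²/23.8 = 77.44/23.8 = 3.2538
Sum = 55.964
df = 2. Since 55.964 > 5.991, we reject H₀.

55.964; reject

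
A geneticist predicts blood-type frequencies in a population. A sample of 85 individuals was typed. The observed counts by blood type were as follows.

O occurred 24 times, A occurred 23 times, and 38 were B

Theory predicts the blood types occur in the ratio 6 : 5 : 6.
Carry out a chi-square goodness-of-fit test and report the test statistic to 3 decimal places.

3.493

Ratio total = 17. Expected counts: 85×6/17 = 30, 85×5/17 = 25, 85×6/17 = 30.
O: (24 − 30)²/30 = 36/30 = 1.2000
A: (23 − 25)²/25 = 4/25 = 0.1600
B: (38 − 30)²/30 = 64/30 = 2.1333
Sum = 3.493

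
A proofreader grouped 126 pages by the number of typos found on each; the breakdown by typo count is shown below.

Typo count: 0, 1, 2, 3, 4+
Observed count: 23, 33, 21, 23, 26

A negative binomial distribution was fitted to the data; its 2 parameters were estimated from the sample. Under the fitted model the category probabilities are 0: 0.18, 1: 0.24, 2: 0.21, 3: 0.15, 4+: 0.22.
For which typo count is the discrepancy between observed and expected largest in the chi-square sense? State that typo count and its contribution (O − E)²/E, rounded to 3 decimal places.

2, 1.127

Expected counts E_i = n·p_i: 126×0.18 = 22.68, 126×0.24 = 30.24, 126×0.21 = 26.46, 126×0.15 = 18.9, 126×0.22 = 27.72.
χ² = (23−22.68)²/22.68 + (33−30.24)²/30.24 + (21−26.46)²/26.46 + (23−18.9)²/18.9 + (26−27.72)²/27.72
   = 0.0045 + 0.2519 + 1.1267 + 0.8894 + 0.1067
The largest term is for 2: 1.127.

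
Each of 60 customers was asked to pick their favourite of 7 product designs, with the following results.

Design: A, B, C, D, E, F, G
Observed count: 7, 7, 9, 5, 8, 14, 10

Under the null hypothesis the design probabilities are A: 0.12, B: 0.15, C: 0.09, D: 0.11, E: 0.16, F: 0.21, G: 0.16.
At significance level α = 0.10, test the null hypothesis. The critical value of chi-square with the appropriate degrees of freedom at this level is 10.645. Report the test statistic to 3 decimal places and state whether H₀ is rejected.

Expected counts E_i = n·p_i: 60×0.12 = 7.2, 60×0.15 = 9, 60×0.09 = 5.4, 60×0.11 = 6.6, 60×0.16 = 9.6, 60×0.21 = 12.6, 60×0.16 = 9.6.
χ² = (7−7.2)²/7.2 + (7−9)²/9 + (9−5.4)²/5.4 + (5−6.6)²/6.6 + (8−9.6)²/9.6 + (14−12.6)²/12.6 + (10−9.6)²/9.6
   = 0.0056 + 0.4444 + 2.4000 + 0.3879 + 0.2667 + 0.1556 + 0.0167
Sum = 3.677
df = 6. Since 3.677 < 10.645, we do not reject H₀.

3.677; do not reject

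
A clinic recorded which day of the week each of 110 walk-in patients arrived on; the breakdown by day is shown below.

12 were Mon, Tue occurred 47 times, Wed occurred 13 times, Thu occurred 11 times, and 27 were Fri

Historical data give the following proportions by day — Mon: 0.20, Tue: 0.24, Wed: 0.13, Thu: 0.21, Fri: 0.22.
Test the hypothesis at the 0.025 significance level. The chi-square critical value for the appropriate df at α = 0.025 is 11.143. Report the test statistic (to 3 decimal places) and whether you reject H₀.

27.400; reject

Expected counts E_i = n·p_i: 110×0.20 = 22, 110×0.24 = 26.4, 110×0.13 = 14.3, 110×0.21 = 23.1, 110×0.22 = 24.2.
Mon: (12 − 22)²/22 = 100/22 = 4.5455
Tue: (47 − 26.4)²/26.4 = 424.36/26.4 = 16.0742
Wed: (13 − 14.3)²/14.3 = 1.69/14.3 = 0.1182
Thu: (11 − 23.1)²/23.1 = 146.41/23.1 = 6.3381
Fri: (27 − 24.2)²/24.2 = 7.84/24.2 = 0.3240
Sum = 27.400
df = 4. Since 27.400 > 11.143, we reject H₀.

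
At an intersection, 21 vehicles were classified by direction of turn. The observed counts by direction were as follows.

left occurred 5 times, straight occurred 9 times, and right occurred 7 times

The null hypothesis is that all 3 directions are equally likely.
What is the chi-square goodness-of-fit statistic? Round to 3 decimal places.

Under H₀ each category has probability 1/3, so each expected count is 21/3 = 7.
cat           O        E   (O−E)²/E
left          5        7     0.5714
straight      9        7     0.5714
right         7        7     0.0000
Sum = 1.143

1.143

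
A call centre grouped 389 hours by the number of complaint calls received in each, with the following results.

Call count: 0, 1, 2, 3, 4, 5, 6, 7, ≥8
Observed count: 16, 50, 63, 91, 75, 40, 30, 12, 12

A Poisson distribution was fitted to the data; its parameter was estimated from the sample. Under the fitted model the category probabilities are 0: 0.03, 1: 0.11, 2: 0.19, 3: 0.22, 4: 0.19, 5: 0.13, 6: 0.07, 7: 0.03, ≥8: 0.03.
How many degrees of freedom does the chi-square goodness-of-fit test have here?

7

There are k = 9 categories and 1 parameter estimated from the data, so df = 9 − 1 − 1 = 7.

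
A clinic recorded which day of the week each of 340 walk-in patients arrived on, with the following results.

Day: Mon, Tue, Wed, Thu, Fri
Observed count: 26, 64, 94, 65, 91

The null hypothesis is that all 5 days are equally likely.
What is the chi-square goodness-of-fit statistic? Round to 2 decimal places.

44.03

Expected count for each of the 5 categories: 340/5 = 68.
Mon: (26 − 68)²/68 = 1764/68 = 25.941
Tue: (64 − 68)²/68 = 16/68 = 0.235
Wed: (94 − 68)²/68 = 676/68 = 9.941
Thu: (65 − 68)²/68 = 9/68 = 0.132
Fri: (91 − 68)²/68 = 529/68 = 7.779
Sum = 44.03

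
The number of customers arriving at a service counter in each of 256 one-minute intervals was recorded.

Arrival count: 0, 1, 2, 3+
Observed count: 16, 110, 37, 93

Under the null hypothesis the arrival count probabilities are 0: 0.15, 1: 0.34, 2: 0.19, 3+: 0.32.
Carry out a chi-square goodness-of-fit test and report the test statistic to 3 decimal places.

Expected counts E_i = n·p_i: 256×0.15 = 38.4, 256×0.34 = 87.04, 256×0.19 = 48.64, 256×0.32 = 81.92.
cat         O        E   (O−E)²/E
0          16     38.4    13.0667
1         110    87.04     6.0565
2          37    48.64     2.7856
3+         93    81.92     1.4986
Sum = 23.407

23.407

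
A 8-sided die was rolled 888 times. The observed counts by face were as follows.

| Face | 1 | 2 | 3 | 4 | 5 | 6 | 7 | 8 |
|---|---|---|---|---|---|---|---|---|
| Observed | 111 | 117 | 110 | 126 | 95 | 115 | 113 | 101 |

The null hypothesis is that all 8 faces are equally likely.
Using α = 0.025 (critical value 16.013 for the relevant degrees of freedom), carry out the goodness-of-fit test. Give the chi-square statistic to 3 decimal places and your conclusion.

5.748; do not reject

Expected count for each of the 8 categories: 888/8 = 111.
1: (111 − 111)²/111 = 0/111 = 0.0000
2: (117 − 111)²/111 = 36/111 = 0.3243
3: (110 − 111)²/111 = 1/111 = 0.0090
4: (126 − 111)²/111 = 225/111 = 2.0270
5: (95 − 111)²/111 = 256/111 = 2.3063
6: (115 − 111)²/111 = 16/111 = 0.1441
7: (113 − 111)²/111 = 4/111 = 0.0360
8: (101 − 111)²/111 = 100/111 = 0.9009
Sum = 5.748
df = 7. Since 5.748 < 16.013, we do not reject H₀.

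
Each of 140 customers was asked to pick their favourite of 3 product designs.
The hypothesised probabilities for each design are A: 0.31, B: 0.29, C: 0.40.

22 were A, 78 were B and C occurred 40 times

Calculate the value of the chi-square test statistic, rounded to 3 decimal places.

Expected counts E_i = n·p_i: 140×0.31 = 43.4, 140×0.29 = 40.6, 140×0.40 = 56.
A: (22 − 43.4)²/43.4 = 457.96/43.4 = 10.5521
B: (78 − 40.6)²/40.6 = 1398.76/40.6 = 34.4522
C: (40 − 56)²/56 = 256/56 = 4.5714
Sum = 49.576

49.576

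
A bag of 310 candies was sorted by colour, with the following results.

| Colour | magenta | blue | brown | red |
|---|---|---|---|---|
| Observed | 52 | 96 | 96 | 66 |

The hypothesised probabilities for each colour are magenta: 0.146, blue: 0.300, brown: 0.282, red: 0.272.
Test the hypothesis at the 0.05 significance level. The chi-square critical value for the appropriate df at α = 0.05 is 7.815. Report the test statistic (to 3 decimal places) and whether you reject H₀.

Expected counts E_i = n·p_i: 310×0.146 = 45.26, 310×0.300 = 93, 310×0.282 = 87.42, 310×0.272 = 84.32.
cat          O        E   (O−E)²/E
magenta     52    45.26     1.0037
blue        96       93     0.0968
brown       96    87.42     0.8421
red         66    84.32     3.9803
Sum = 5.923
df = 3. Since 5.923 < 7.815, we do not reject H₀.

5.923; do not reject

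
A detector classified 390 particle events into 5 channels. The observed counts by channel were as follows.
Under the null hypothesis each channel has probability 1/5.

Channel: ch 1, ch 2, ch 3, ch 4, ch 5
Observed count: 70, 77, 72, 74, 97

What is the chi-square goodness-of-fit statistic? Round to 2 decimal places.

Expected count for each of the 5 categories: 390/5 = 78.
ch 1: (70 − 78)²/78 = 64/78 = 0.821
ch 2: (77 − 78)²/78 = 1/78 = 0.013
ch 3: (72 − 78)²/78 = 36/78 = 0.462
ch 4: (74 − 78)²/78 = 16/78 = 0.205
ch 5: (97 − 78)²/78 = 361/78 = 4.628
Sum = 6.13

6.13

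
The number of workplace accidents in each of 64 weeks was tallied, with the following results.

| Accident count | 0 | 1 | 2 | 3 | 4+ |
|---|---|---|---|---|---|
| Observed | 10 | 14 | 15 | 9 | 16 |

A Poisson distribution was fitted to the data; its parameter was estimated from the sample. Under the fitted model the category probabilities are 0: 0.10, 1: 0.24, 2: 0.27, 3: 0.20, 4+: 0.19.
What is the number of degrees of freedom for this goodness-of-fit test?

There are k = 5 categories and 1 parameter estimated from the data, so df = 5 − 1 − 1 = 3.

3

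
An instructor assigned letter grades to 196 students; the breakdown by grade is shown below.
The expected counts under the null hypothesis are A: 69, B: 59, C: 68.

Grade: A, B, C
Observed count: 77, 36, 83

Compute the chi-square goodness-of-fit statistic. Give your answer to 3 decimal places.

A: (77 − 69)²/69 = 64/69 = 0.9275
B: (36 − 59)²/59 = 529/59 = 8.9661
C: (83 − 68)²/68 = 225/68 = 3.3088
Sum = 13.202

13.202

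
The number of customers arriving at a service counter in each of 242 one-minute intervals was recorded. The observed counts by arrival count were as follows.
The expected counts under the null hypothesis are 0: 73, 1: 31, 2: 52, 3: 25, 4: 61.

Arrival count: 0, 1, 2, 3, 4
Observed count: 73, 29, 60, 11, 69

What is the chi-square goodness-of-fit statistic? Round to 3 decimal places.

0: (73 − 73)²/73 = 0/73 = 0.0000
1: (29 − 31)²/31 = 4/31 = 0.1290
2: (60 − 52)²/52 = 64/52 = 1.2308
3: (11 − 25)²/25 = 196/25 = 7.8400
4: (69 − 61)²/61 = 64/61 = 1.0492
Sum = 10.249

10.249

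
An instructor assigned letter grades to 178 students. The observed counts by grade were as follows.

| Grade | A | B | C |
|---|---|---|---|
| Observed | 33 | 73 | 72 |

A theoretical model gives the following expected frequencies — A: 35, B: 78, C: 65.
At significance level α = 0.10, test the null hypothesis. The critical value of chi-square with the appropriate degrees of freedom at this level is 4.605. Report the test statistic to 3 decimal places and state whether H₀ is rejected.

1.189; do not reject

cat         O        E   (O−E)²/E
A          33       35     0.1143
B          73       78     0.3205
C          72       65     0.7538
Sum = 1.189
df = 2. Since 1.189 < 4.605, we do not reject H₀.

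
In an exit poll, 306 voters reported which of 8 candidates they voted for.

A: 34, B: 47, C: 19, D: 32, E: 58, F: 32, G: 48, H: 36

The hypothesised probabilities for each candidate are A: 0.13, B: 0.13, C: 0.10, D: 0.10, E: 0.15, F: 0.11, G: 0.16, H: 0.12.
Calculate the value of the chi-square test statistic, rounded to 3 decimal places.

Expected counts E_i = n·p_i: 306×0.13 = 39.78, 306×0.13 = 39.78, 306×0.10 = 30.6, 306×0.10 = 30.6, 306×0.15 = 45.9, 306×0.11 = 33.66, 306×0.16 = 48.96, 306×0.12 = 36.72.
cat         O        E   (O−E)²/E
A          34    39.78     0.8398
B          47    39.78     1.3104
C          19     30.6     4.3974
D          32     30.6     0.0641
E          58     45.9     3.1898
F          32    33.66     0.0819
G          48    48.96     0.0188
H          36    36.72     0.0141
Sum = 9.916

9.916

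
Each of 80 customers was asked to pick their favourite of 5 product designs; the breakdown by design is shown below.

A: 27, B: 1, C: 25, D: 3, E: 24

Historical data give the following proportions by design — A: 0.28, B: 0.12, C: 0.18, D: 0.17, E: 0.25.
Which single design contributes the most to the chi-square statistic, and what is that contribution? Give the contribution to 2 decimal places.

Expected counts E_i = n·p_i: 80×0.28 = 22.4, 80×0.12 = 9.6, 80×0.18 = 14.4, 80×0.17 = 13.6, 80×0.25 = 20.
cat         O        E   (O−E)²/E
A          27     22.4      0.945
B           1      9.6      7.704
C          25     14.4      7.803
D           3     13.6      8.262
E          24       20      0.800
The largest term is for D: 8.26.

D, 8.26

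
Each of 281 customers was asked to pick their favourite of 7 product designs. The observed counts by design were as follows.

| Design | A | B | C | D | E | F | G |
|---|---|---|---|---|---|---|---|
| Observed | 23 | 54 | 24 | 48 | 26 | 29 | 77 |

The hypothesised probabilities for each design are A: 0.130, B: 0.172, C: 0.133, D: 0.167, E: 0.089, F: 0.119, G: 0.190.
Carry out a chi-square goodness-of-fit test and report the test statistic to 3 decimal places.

Expected counts E_i = n·p_i: 281×0.130 = 36.53, 281×0.172 = 48.332, 281×0.133 = 37.373, 281×0.167 = 46.927, 281×0.089 = 25.009, 281×0.119 = 33.439, 281×0.190 = 53.39.
χ² = (23−36.53)²/36.53 + (54−48.332)²/48.332 + (24−37.373)²/37.373 + (48−46.927)²/46.927 + (26−25.009)²/25.009 + (29−33.439)²/33.439 + (77−53.39)²/53.39
   = 5.0112 + 0.6647 + 4.7852 + 0.0245 + 0.0393 + 0.5893 + 10.4408
Sum = 21.555

21.555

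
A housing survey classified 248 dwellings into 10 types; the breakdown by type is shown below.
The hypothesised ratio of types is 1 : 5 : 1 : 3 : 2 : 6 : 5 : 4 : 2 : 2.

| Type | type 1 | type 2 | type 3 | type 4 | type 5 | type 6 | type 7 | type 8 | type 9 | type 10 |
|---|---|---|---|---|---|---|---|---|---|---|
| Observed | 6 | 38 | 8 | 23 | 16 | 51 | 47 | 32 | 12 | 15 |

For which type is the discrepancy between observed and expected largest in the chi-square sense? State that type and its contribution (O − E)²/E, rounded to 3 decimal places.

type 7, 1.225

Ratio total = 31. Expected counts: 248×1/31 = 8, 248×5/31 = 40, 248×1/31 = 8, 248×3/31 = 24, 248×2/31 = 16, 248×6/31 = 48, 248×5/31 = 40, 248×4/31 = 32, 248×2/31 = 16, 248×2/31 = 16.
type 1: (6 − 8)²/8 = 4/8 = 0.5000
type 2: (38 − 40)²/40 = 4/40 = 0.1000
type 3: (8 − 8)²/8 = 0/8 = 0.0000
type 4: (23 − 24)²/24 = 1/24 = 0.0417
type 5: (16 − 16)²/16 = 0/16 = 0.0000
type 6: (51 − 48)²/48 = 9/48 = 0.1875
type 7: (47 − 40)²/40 = 49/40 = 1.2250
type 8: (32 − 32)²/32 = 0/32 = 0.0000
type 9: (12 − 16)²/16 = 16/16 = 1.0000
type 10: (15 − 16)²/16 = 1/16 = 0.0625
The largest term is for type 7: 1.225.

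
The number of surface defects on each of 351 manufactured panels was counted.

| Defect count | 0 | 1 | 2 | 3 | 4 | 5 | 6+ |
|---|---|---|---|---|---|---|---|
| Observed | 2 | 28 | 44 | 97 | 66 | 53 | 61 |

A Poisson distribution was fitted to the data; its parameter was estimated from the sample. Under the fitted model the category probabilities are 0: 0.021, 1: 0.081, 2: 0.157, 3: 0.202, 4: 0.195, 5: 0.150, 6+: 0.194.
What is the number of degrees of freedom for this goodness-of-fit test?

There are k = 7 categories and 1 parameter estimated from the data, so df = 7 − 1 − 1 = 5.

5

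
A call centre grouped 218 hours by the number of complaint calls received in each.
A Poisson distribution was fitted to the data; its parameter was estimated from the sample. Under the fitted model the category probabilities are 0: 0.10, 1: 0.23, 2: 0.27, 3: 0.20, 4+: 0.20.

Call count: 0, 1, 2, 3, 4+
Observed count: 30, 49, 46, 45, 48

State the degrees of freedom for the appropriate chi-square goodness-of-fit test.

3

There are k = 5 categories and 1 parameter estimated from the data, so df = 5 − 1 − 1 = 3.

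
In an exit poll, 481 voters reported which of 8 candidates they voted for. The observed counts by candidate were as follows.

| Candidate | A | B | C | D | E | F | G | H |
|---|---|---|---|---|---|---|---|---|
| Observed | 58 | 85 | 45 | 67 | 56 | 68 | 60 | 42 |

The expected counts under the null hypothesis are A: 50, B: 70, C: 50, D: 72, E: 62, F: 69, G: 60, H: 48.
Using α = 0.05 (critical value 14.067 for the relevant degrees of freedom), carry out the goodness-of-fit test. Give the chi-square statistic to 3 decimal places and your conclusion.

cat         O        E   (O−E)²/E
A          58       50     1.2800
B          85       70     3.2143
C          45       50     0.5000
D          67       72     0.3472
E          56       62     0.5806
F          68       69     0.0145
G          60       60     0.0000
H          42       48     0.7500
Sum = 6.687
df = 7. Since 6.687 < 14.067, we do not reject H₀.

6.687; do not reject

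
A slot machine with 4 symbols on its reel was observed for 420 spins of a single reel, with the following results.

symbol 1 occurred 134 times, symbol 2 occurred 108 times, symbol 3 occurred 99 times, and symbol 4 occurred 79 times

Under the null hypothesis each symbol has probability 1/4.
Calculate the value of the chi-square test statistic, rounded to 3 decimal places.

14.876

Expected count for each of the 4 categories: 420/4 = 105.
χ² = (134−105)²/105 + (108−105)²/105 + (99−105)²/105 + (79−105)²/105
   = 8.0095 + 0.0857 + 0.3429 + 6.4381
Sum = 14.876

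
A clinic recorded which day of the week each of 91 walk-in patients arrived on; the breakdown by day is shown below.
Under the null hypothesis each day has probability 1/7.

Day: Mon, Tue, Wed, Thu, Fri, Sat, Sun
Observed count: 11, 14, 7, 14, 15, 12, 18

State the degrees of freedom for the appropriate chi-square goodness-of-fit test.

There are k = 7 categories and no parameters were estimated from the data, so df = 7 − 1 = 6.

6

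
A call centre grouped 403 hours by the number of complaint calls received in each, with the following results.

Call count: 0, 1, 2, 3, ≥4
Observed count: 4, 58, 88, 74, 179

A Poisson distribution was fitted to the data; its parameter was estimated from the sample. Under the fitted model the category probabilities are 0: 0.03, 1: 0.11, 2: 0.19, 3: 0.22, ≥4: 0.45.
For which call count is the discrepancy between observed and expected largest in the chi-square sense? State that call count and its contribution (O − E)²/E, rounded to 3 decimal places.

Expected counts E_i = n·p_i: 403×0.03 = 12.09, 403×0.11 = 44.33, 403×0.19 = 76.57, 403×0.22 = 88.66, 403×0.45 = 181.35.
0: (4 − 12.09)²/12.09 = 65.4481/12.09 = 5.4134
1: (58 − 44.33)²/44.33 = 186.8689/44.33 = 4.2154
2: (88 − 76.57)²/76.57 = 130.6449/76.57 = 1.7062
3: (74 − 88.66)²/88.66 = 214.9156/88.66 = 2.4240
≥4: (179 − 181.35)²/181.35 = 5.5225/181.35 = 0.0305
The largest term is for 0: 5.413.

0, 5.413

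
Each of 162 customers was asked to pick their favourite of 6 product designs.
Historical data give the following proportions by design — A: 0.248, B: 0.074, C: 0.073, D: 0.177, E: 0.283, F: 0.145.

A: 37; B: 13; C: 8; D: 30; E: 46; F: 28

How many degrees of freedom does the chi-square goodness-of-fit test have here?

5

There are k = 6 categories and no parameters were estimated from the data, so df = 6 − 1 = 5.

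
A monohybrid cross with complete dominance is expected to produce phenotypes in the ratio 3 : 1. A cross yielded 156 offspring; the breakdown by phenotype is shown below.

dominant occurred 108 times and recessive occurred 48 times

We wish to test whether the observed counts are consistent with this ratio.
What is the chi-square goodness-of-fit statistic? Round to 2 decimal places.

Ratio total = 4. Expected counts: 156×3/4 = 117, 156×1/4 = 39.
dominant: (108 − 117)²/117 = 81/117 = 0.692
recessive: (48 − 39)²/39 = 81/39 = 2.077
Sum = 2.77

2.77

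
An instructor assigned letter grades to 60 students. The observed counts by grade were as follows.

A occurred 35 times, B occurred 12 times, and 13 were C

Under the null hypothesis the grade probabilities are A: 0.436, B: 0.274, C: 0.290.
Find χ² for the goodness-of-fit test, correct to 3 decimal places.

5.299

Expected counts E_i = n·p_i: 60×0.436 = 26.16, 60×0.274 = 16.44, 60×0.290 = 17.4.
χ² = (35−26.16)²/26.16 + (12−16.44)²/16.44 + (13−17.4)²/17.4
   = 2.9872 + 1.1991 + 1.1126
Sum = 5.299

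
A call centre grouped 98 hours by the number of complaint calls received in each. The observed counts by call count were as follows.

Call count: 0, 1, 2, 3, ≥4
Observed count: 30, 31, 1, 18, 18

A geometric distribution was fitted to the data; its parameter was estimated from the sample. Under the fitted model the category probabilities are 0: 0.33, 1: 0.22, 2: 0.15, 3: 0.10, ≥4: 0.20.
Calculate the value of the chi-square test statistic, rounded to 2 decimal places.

Expected counts E_i = n·p_i: 98×0.33 = 32.34, 98×0.22 = 21.56, 98×0.15 = 14.7, 98×0.10 = 9.8, 98×0.20 = 19.6.
χ² = (30−32.34)²/32.34 + (31−21.56)²/21.56 + (1−14.7)²/14.7 + (18−9.8)²/9.8 + (18−19.6)²/19.6
   = 0.169 + 4.133 + 12.768 + 6.861 + 0.131
Sum = 24.06

24.06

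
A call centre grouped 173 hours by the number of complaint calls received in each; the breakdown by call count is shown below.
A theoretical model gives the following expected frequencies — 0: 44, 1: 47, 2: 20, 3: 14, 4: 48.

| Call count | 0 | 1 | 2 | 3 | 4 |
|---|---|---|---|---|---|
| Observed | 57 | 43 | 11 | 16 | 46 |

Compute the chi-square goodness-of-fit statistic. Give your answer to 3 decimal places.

cat         O        E   (O−E)²/E
0          57       44     3.8409
1          43       47     0.3404
2          11       20     4.0500
3          16       14     0.2857
4          46       48     0.0833
Sum = 8.600

8.600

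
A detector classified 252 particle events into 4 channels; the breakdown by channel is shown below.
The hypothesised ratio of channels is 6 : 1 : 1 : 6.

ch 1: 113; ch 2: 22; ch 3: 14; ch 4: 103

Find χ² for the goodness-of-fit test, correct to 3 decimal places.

Ratio total = 14. Expected counts: 252×6/14 = 108, 252×1/14 = 18, 252×1/14 = 18, 252×6/14 = 108.
cat         O        E   (O−E)²/E
ch 1      113      108     0.2315
ch 2       22       18     0.8889
ch 3       14       18     0.8889
ch 4      103      108     0.2315
Sum = 2.241

2.241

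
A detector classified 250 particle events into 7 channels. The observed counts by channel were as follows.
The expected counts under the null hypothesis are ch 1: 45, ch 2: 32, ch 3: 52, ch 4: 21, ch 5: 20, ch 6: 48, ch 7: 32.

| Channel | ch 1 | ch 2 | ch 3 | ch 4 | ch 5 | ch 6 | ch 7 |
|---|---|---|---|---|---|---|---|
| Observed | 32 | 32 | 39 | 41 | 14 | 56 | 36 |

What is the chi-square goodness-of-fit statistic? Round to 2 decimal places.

ch 1: (32 − 45)²/45 = 169/45 = 3.756
ch 2: (32 − 32)²/32 = 0/32 = 0.000
ch 3: (39 − 52)²/52 = 169/52 = 3.250
ch 4: (41 − 21)²/21 = 400/21 = 19.048
ch 5: (14 − 20)²/20 = 36/20 = 1.800
ch 6: (56 − 48)²/48 = 64/48 = 1.333
ch 7: (36 − 32)²/32 = 16/32 = 0.500
Sum = 29.69

29.69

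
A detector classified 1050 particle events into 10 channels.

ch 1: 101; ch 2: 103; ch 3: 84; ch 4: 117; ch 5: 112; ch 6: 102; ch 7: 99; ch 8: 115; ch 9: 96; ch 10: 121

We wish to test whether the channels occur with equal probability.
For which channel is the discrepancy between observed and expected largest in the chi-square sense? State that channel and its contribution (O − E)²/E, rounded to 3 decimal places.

ch 3, 4.200

Expected count for each of the 10 categories: 1050/10 = 105.
cat         O        E   (O−E)²/E
ch 1      101      105     0.1524
ch 2      103      105     0.0381
ch 3       84      105     4.2000
ch 4      117      105     1.3714
ch 5      112      105     0.4667
ch 6      102      105     0.0857
ch 7       99      105     0.3429
ch 8      115      105     0.9524
ch 9       96      105     0.7714
ch 10     121      105     2.4381
The largest term is for ch 3: 4.200.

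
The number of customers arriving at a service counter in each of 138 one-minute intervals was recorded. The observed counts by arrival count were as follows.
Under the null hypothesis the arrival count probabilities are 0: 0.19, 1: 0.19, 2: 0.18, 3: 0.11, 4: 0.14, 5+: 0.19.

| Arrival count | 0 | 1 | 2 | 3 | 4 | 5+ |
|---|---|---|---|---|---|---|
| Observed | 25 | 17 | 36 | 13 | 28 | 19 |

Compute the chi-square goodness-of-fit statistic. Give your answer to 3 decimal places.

Expected counts E_i = n·p_i: 138×0.19 = 26.22, 138×0.19 = 26.22, 138×0.18 = 24.84, 138×0.11 = 15.18, 138×0.14 = 19.32, 138×0.19 = 26.22.
χ² = (25−26.22)²/26.22 + (17−26.22)²/26.22 + (36−24.84)²/24.84 + (13−15.18)²/15.18 + (28−19.32)²/19.32 + (19−26.22)²/26.22
   = 0.0568 + 3.2421 + 5.0139 + 0.3131 + 3.8997 + 1.9881
Sum = 14.514

14.514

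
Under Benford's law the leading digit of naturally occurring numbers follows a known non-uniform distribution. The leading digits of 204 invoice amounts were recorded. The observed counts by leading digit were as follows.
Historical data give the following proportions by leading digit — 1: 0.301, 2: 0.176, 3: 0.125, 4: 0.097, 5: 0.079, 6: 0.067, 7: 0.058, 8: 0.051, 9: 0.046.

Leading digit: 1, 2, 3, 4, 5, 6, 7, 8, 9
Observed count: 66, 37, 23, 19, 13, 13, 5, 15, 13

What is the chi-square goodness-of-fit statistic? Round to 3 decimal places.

Expected counts E_i = n·p_i: 204×0.301 = 61.404, 204×0.176 = 35.904, 204×0.125 = 25.5, 204×0.097 = 19.788, 204×0.079 = 16.116, 204×0.067 = 13.668, 204×0.058 = 11.832, 204×0.051 = 10.404, 204×0.046 = 9.384.
cat         O        E   (O−E)²/E
1          66   61.404     0.3440
2          37   35.904     0.0335
3          23     25.5     0.2451
4          19   19.788     0.0314
5          13   16.116     0.6025
6          13   13.668     0.0326
7           5   11.832     3.9449
8          15   10.404     2.0303
9          13    9.384     1.3934
Sum = 8.658

8.658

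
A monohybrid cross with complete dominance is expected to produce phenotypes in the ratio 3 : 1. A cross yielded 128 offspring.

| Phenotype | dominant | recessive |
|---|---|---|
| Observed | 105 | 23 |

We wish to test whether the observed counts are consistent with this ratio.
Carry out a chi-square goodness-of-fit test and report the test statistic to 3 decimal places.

3.375

Ratio total = 4. Expected counts: 128×3/4 = 96, 128×1/4 = 32.
dominant: (105 − 96)²/96 = 81/96 = 0.8438
recessive: (23 − 32)²/32 = 81/32 = 2.5313
Sum = 3.375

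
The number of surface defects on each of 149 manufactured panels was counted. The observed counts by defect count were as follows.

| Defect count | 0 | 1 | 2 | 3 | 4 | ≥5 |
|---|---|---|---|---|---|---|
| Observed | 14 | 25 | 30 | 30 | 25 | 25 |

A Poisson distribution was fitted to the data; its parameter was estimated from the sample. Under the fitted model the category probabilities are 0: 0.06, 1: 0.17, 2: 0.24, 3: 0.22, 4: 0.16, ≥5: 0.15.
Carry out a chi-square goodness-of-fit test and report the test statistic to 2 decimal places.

4.40

Expected counts E_i = n·p_i: 149×0.06 = 8.94, 149×0.17 = 25.33, 149×0.24 = 35.76, 149×0.22 = 32.78, 149×0.16 = 23.84, 149×0.15 = 22.35.
0: (14 − 8.94)²/8.94 = 25.6036/8.94 = 2.864
1: (25 − 25.33)²/25.33 = 0.1089/25.33 = 0.004
2: (30 − 35.76)²/35.76 = 33.1776/35.76 = 0.928
3: (30 − 32.78)²/32.78 = 7.7284/32.78 = 0.236
4: (25 − 23.84)²/23.84 = 1.3456/23.84 = 0.056
≥5: (25 − 22.35)²/22.35 = 7.0225/22.35 = 0.314
Sum = 4.40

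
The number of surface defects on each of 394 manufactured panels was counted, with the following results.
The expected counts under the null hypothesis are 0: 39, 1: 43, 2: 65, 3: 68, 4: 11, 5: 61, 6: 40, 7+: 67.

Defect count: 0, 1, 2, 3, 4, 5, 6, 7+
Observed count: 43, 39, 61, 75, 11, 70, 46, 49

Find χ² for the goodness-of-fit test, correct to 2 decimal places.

χ² = (43−39)²/39 + (39−43)²/43 + (61−65)²/65 + (75−68)²/68 + (11−11)²/11 + (70−61)²/61 + (46−40)²/40 + (49−67)²/67
   = 0.410 + 0.372 + 0.246 + 0.721 + 0.000 + 1.328 + 0.900 + 4.836
Sum = 8.81

8.81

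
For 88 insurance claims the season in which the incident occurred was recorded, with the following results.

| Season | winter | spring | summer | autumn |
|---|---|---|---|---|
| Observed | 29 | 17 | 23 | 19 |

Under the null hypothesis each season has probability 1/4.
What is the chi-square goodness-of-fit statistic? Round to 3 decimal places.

Expected count for each of the 4 categories: 88/4 = 22.
cat         O        E   (O−E)²/E
winter     29       22     2.2273
spring     17       22     1.1364
summer     23       22     0.0455
autumn     19       22     0.4091
Sum = 3.818

3.818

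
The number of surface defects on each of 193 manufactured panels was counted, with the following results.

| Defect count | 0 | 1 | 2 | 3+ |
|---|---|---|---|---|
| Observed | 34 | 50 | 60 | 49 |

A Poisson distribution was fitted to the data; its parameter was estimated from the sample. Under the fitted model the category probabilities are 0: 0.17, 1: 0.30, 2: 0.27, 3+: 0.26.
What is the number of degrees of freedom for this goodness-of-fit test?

2

There are k = 4 categories and 1 parameter estimated from the data, so df = 4 − 1 − 1 = 2.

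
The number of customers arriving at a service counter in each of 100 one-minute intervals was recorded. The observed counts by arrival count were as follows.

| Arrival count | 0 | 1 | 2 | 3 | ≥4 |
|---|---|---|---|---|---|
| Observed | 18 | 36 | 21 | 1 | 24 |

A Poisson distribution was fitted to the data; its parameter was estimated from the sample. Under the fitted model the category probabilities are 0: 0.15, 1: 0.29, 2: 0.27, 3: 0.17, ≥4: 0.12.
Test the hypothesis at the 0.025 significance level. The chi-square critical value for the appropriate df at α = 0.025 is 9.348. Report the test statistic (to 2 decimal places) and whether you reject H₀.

30.68; reject

Expected counts E_i = n·p_i: 100×0.15 = 15, 100×0.29 = 29, 100×0.27 = 27, 100×0.17 = 17, 100×0.12 = 12.
cat         O        E   (O−E)²/E
0          18       15      0.600
1          36       29      1.690
2          21       27      1.333
3           1       17     15.059
≥4         24       12     12.000
Sum = 30.68
df = 3. Since 30.68 > 9.348, we reject H₀.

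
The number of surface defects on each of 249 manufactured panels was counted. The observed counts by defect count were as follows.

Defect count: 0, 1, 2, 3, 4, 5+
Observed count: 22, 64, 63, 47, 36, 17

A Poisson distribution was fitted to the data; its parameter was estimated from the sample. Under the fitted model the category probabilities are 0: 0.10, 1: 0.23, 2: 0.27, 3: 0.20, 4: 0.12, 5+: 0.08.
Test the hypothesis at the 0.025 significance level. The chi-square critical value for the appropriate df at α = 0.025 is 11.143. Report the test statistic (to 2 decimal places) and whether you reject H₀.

Expected counts E_i = n·p_i: 249×0.10 = 24.9, 249×0.23 = 57.27, 249×0.27 = 67.23, 249×0.20 = 49.8, 249×0.12 = 29.88, 249×0.08 = 19.92.
χ² = (22−24.9)²/24.9 + (64−57.27)²/57.27 + (63−67.23)²/67.23 + (47−49.8)²/49.8 + (36−29.88)²/29.88 + (17−19.92)²/19.92
   = 0.338 + 0.791 + 0.266 + 0.157 + 1.253 + 0.428
Sum = 3.23
df = 4. Since 3.23 < 11.143, we do not reject H₀.

3.23; do not reject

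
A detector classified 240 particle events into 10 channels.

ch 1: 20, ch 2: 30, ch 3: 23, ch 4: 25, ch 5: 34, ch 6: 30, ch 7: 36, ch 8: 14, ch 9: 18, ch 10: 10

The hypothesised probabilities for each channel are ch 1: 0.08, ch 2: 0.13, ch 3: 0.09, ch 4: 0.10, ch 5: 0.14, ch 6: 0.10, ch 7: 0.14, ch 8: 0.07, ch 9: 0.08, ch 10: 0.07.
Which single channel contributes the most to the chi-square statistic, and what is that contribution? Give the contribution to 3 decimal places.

ch 10, 2.752

Expected counts E_i = n·p_i: 240×0.08 = 19.2, 240×0.13 = 31.2, 240×0.09 = 21.6, 240×0.10 = 24, 240×0.14 = 33.6, 240×0.10 = 24, 240×0.14 = 33.6, 240×0.07 = 16.8, 240×0.08 = 19.2, 240×0.07 = 16.8.
cat         O        E   (O−E)²/E
ch 1       20     19.2     0.0333
ch 2       30     31.2     0.0462
ch 3       23     21.6     0.0907
ch 4       25       24     0.0417
ch 5       34     33.6     0.0048
ch 6       30       24     1.5000
ch 7       36     33.6     0.1714
ch 8       14     16.8     0.4667
ch 9       18     19.2     0.0750
ch 10      10     16.8     2.7524
The largest term is for ch 10: 2.752.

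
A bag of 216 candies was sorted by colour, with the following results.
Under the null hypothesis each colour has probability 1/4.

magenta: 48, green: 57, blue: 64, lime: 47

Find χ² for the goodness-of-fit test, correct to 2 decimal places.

Under H₀ each category has probability 1/4, so each expected count is 216/4 = 54.
magenta: (48 − 54)²/54 = 36/54 = 0.667
green: (57 − 54)²/54 = 9/54 = 0.167
blue: (64 − 54)²/54 = 100/54 = 1.852
lime: (47 − 54)²/54 = 49/54 = 0.907
Sum = 3.59

3.59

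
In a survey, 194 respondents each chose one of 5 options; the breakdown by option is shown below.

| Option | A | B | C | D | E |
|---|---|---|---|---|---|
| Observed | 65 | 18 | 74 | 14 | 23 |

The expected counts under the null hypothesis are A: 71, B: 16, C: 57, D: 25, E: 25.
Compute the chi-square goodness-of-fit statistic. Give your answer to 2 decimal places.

10.83

cat         O        E   (O−E)²/E
A          65       71      0.507
B          18       16      0.250
C          74       57      5.070
D          14       25      4.840
E          23       25      0.160
Sum = 10.83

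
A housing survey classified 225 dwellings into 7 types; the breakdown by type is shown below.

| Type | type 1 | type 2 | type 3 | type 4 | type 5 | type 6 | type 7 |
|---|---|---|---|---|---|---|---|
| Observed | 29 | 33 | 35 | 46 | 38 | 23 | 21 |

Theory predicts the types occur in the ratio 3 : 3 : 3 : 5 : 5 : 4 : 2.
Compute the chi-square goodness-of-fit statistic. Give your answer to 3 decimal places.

Ratio total = 25. Expected counts: 225×3/25 = 27, 225×3/25 = 27, 225×3/25 = 27, 225×5/25 = 45, 225×5/25 = 45, 225×4/25 = 36, 225×2/25 = 18.
χ² = (29−27)²/27 + (33−27)²/27 + (35−27)²/27 + (46−45)²/45 + (38−45)²/45 + (23−36)²/36 + (21−18)²/18
   = 0.1481 + 1.3333 + 2.3704 + 0.0222 + 1.0889 + 4.6944 + 0.5000
Sum = 10.157

10.157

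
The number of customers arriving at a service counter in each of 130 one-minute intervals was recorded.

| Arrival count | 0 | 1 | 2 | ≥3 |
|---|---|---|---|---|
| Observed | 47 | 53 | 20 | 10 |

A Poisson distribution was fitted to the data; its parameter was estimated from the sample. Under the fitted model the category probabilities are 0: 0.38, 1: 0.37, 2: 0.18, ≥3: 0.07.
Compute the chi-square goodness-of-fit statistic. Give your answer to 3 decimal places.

Expected counts E_i = n·p_i: 130×0.38 = 49.4, 130×0.37 = 48.1, 130×0.18 = 23.4, 130×0.07 = 9.1.
cat         O        E   (O−E)²/E
0          47     49.4     0.1166
1          53     48.1     0.4992
2          20     23.4     0.4940
≥3         10      9.1     0.0890
Sum = 1.199

1.199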